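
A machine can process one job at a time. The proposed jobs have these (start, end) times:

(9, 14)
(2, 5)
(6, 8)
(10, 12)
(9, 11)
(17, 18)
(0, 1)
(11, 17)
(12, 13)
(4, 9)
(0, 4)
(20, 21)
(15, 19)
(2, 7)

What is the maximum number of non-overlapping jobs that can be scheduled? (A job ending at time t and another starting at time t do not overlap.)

Greedy by earliest finish: after sorting by end time, pick each interval compatible with the last pick.
By end time: (0,1), (0,4), (2,5), (2,7), (6,8), (4,9), (9,11), (10,12), (12,13), (9,14), (11,17), (17,18), (15,19), (20,21).
Pick (0,1); next start ≥ 1 → (2,5); next start ≥ 5 → (6,8); next start ≥ 8 → (9,11); next start ≥ 11 → (12,13); next start ≥ 13 → (17,18); next start ≥ 18 → (20,21).
Selected 7 jobs.

7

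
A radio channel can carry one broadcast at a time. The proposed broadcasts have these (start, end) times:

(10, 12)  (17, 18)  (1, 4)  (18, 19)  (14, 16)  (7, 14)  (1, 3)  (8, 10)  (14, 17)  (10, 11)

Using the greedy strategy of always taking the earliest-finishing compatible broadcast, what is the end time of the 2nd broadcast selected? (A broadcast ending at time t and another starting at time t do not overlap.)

10

Sort by end time and greedily take each interval whose start is ≥ the last chosen end.
Sorted by end: (1,3)  (1,4)  (8,10)  (10,11)  (10,12)  (7,14)  (14,16)  (14,17)  (17,18)  (18,19)
take (1,3); take (8,10); take (10,11); skip (10,12); take (14,16); skip (14,17); take (17,18); take (18,19).
Selected: (1,3) (8,10) (10,11) (14,16) (17,18) (18,19)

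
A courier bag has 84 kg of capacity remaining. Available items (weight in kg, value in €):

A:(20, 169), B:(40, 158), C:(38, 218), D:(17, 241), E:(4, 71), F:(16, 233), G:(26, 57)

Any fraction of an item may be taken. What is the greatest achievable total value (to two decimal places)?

868.89

Greedy by value/weight ratio, highest first.
Order: E (71/4=17.75) > F (233/16=14.56) > D (241/17=14.18) > A (169/20=8.45) > C (218/38=5.74) > B (158/40=3.95) > G (57/26=2.19)
Fill: take E (4 @ 71) → take F (16 @ 233) → take D (17 @ 241) → take A (20 @ 169) → take 27/38 of C → 154.89; 84/84 used.
Total value = 868.89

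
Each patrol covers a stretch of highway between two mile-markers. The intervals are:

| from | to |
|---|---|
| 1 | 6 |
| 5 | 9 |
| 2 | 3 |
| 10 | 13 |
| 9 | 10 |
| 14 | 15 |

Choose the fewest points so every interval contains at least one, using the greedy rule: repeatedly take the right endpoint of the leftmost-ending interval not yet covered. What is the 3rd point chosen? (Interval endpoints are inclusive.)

13

By right end: [2,3]  [1,6]  [5,9]  [9,10]  [10,13]  [14,15]
[2,3] uncovered → point at 3; [5,9] uncovered → point at 9; [10,13] uncovered → point at 13; [14,15] uncovered → point at 15.
Points: 3, 9, 13, 15 (4 total).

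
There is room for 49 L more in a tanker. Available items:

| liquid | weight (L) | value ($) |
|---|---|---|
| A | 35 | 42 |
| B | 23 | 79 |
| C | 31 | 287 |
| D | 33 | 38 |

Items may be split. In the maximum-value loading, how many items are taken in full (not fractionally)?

1

Sort by value per unit weight and fill in that order.
Ratios (sorted): C 9.26, B 3.43, A 1.20, D 1.15
take C (31 @ 287); take 18/23 of B → 61.83. Capacity used 49/49.
1 item(s) taken whole; one partial (take 18/23 of B).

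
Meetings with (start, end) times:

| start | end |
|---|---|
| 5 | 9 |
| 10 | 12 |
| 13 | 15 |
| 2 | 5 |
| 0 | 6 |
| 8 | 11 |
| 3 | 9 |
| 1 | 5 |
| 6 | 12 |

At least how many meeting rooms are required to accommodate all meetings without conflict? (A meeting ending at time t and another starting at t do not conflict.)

4

Events (time:±→running): 0:+→1 1:+→2 2:+→3 3:+→4 … peak 4.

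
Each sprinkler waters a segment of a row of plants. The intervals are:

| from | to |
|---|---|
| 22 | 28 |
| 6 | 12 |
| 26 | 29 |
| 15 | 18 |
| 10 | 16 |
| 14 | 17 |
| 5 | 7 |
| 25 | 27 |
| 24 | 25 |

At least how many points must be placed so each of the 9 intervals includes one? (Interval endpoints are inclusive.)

4

Sort by right endpoint; whenever an interval is uncovered, place a point at its right end.
By right end: [5,7]  [6,12]  [10,16]  [14,17]  [15,18]  [24,25]  [25,27]  [22,28]  [26,29]
[5,7] uncovered → point at 7; [10,16] uncovered → point at 16; [24,25] uncovered → point at 25; [26,29] uncovered → point at 29.
Points: 7, 16, 25, 29 (4 total).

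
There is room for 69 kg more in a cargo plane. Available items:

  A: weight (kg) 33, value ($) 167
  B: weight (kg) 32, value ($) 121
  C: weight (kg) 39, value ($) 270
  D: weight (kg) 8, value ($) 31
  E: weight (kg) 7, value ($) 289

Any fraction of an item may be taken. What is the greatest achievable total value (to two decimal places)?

675.39

Order: E (289/7=41.29) > C (270/39=6.92) > A (167/33=5.06) > D (31/8=3.88) > B (121/32=3.78)
Fill: take E (7 @ 289) → take C (39 @ 270) → take 23/33 of A → 116.39; 69/69 used.
Total value = 675.39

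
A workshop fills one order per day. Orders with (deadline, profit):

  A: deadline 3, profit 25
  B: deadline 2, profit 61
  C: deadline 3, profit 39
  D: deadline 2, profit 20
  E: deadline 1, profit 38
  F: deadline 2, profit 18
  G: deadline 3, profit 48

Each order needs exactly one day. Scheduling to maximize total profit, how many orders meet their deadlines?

3

Profit order: B=61 G=48 C=39 E=38 A=25 D=20 F=18
Assign: B→slot 2, G→slot 3, C→slot 1, E skipped, A skipped, D skipped, F skipped.
Slots: [1:C] [2:B] [3:G]
3 of 7 scheduled.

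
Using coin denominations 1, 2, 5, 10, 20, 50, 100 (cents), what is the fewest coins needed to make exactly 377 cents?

Greedy: take as many of the largest coin as possible, then repeat with the remainder.
377 = 3×100 + 1×50 + 1×20 + 1×5 + 1×2
Total coins = 3 + 1 + 1 + 1 + 1 = 7

7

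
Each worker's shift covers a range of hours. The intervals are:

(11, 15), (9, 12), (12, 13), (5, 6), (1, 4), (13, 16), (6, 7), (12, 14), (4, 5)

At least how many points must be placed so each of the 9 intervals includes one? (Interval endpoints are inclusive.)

Sort by right endpoint; whenever an interval is uncovered, place a point at its right end.
Sorted: [1,4] [4,5] [5,6] [6,7] [9,12] [12,13] [12,14] [11,15] [13,16]
{[1,4],[4,5]} hit by 4; {[5,6],[6,7]} hit by 6; {[9,12],[12,13],[12,14],[11,15]} hit by 12; {[13,16]} hit by 16.
Points: 4, 6, 12, 16 (4 total).

4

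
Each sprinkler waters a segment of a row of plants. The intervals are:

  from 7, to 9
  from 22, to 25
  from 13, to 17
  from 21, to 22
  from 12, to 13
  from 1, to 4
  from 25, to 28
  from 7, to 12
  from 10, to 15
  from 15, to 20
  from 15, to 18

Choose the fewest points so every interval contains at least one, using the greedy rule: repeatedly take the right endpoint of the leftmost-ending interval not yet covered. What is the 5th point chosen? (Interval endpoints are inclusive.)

Process intervals by earliest right end; each time one isn't hit yet, stab at its right endpoint.
Sorted: [1,4] [7,9] [7,12] [12,13] [10,15] [13,17] [15,18] [15,20] [21,22] [22,25] [25,28]
{[1,4]} hit by 4; {[7,9],[7,12]} hit by 9; {[12,13],[10,15],[13,17]} hit by 13; {[15,18],[15,20]} hit by 18; {[21,22],[22,25]} hit by 22; {[25,28]} hit by 28.
Points: 4, 9, 13, 18, 22, 28 (6 total).

22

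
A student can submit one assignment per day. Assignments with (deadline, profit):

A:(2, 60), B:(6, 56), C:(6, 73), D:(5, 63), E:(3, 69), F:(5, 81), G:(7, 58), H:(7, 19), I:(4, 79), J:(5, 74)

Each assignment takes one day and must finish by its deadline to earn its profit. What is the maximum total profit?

By profit: F(d5,81), I(d4,79), J(d5,74), C(d6,73), E(d3,69), D(d5,63), A(d2,60), G(d7,58), B(d6,56), H(d7,19)
F→slot 5; I→slot 4; J→slot 3; C→slot 6; E→slot 2; D→slot 1; A skipped; G→slot 7; B skipped; H skipped.
Profit = 63 + 69 + 74 + 79 + 81 + 73 + 58 = 497

497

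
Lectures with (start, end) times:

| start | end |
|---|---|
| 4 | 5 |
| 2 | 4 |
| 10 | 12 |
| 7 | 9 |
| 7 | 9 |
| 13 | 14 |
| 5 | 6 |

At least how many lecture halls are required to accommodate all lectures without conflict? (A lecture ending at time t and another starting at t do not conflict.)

2

The answer is the maximum number of intervals overlapping at any instant.
starts: [2, 4, 5, 7, 7, 10, 13]
ends:   [4, 5, 6, 9, 9, 12, 14]
s2→1 e4→0 s4→1 e5→0 s5→1 e6→0 s7→1 s7→2  — peak 2.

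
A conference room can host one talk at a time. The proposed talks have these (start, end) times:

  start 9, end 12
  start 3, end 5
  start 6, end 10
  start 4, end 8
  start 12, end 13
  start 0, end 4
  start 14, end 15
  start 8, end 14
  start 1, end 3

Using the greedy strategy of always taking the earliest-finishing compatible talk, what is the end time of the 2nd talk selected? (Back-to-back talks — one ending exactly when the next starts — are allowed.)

5

By end time: (1,3), (0,4), (3,5), (4,8), (6,10), (9,12), (12,13), (8,14), (14,15).
Pick (1,3); next start ≥ 3 → (3,5); next start ≥ 5 → (6,10); next start ≥ 10 → (12,13); next start ≥ 13 → (14,15).
Selected: (1,3) (3,5) (6,10) (12,13) (14,15)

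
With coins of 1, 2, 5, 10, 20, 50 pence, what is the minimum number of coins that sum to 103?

4

103 − 2×50→3 − 1×2→1 − 1×1→0
Total coins = 2 + 1 + 1 = 4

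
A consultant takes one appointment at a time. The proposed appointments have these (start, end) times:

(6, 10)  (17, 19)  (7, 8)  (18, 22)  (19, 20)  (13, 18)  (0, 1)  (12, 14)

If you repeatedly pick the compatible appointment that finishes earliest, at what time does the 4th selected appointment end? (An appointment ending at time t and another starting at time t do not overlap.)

19

Sort by end time and greedily take each interval whose start is ≥ the last chosen end.
By end time: (0,1), (7,8), (6,10), (12,14), (13,18), (17,19), (19,20), (18,22).
Pick (0,1); next start ≥ 1 → (7,8); next start ≥ 8 → (12,14); next start ≥ 14 → (17,19); next start ≥ 19 → (19,20).
Selected: (0,1) (7,8) (12,14) (17,19) (19,20)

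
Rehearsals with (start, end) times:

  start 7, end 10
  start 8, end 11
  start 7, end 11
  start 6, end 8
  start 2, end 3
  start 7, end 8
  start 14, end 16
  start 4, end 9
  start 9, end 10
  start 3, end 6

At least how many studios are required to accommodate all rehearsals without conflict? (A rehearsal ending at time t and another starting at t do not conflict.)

The answer is the maximum number of intervals overlapping at any instant.
starts: [2, 3, 4, 6, 7, 7, 7, 8, 9, 14]
ends:   [3, 6, 8, 8, 9, 10, 10, 11, 11, 16]
s2→1 e3→0 s3→1 s4→2 e6→1 s6→2 s7→3 s7→4 s7→5  — peak 5.

5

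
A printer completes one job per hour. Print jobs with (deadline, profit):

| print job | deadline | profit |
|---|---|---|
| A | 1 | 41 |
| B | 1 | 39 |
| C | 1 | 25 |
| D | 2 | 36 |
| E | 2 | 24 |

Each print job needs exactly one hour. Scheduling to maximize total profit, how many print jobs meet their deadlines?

Take jobs in profit order; each goes to the latest open slot no later than its deadline.
By profit: A(d1,41), B(d1,39), D(d2,36), C(d1,25), E(d2,24)
A→slot 1; B skipped; D→slot 2; C skipped; E skipped.
2 of 5 scheduled.

2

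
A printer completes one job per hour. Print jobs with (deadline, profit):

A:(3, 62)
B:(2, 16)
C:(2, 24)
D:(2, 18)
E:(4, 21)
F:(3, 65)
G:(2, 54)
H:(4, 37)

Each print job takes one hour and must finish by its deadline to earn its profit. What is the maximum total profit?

218

Take jobs in profit order; each goes to the latest open slot no later than its deadline.
By profit: F(d3,65), A(d3,62), G(d2,54), H(d4,37), C(d2,24), E(d4,21), D(d2,18), B(d2,16)
F→slot 3; A→slot 2; G→slot 1; H→slot 4; C skipped; E skipped; D skipped; B skipped.
Profit = 54 + 62 + 65 + 37 = 218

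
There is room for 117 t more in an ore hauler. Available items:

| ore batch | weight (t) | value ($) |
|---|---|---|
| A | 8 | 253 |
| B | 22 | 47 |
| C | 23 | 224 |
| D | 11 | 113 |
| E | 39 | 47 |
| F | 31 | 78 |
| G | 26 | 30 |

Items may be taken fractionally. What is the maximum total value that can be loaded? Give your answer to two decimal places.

741.51

Sort by value per unit weight and fill in that order.
Ratios (sorted): A 31.62, D 10.27, C 9.74, F 2.52, B 2.14, E 1.21, G 1.15
take A (8 @ 253); take D (11 @ 113); take C (23 @ 224); take F (31 @ 78); take B (22 @ 47); take 22/39 of E → 26.51. Capacity used 117/117.
Total value = 741.51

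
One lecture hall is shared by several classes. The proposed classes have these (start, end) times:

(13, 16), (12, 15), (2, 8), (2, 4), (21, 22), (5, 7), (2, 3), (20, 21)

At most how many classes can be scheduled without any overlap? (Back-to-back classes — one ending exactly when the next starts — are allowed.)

Sorted by end: (2,3)  (2,4)  (5,7)  (2,8)  (12,15)  (13,16)  (20,21)  (21,22)
take (2,3); take (5,7); skip (2,8); take (12,15); take (20,21); take (21,22).
Selected 5 classes.

5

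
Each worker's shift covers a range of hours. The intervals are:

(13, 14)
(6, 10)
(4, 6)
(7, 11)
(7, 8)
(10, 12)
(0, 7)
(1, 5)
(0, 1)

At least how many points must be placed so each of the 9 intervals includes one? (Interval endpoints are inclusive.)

Sorted: [0,1] [1,5] [4,6] [0,7] [7,8] [6,10] [7,11] [10,12] [13,14]
{[0,1],[1,5]} hit by 1; {[4,6],[0,7]} hit by 6; {[7,8],[6,10],[7,11]} hit by 8; {[10,12]} hit by 12; {[13,14]} hit by 14.
Points: 1, 6, 8, 12, 14 (5 total).

5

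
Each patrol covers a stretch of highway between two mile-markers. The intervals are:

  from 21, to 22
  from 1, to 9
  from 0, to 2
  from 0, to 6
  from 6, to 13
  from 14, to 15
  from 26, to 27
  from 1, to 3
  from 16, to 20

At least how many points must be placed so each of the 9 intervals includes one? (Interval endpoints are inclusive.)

6

Sort by right endpoint; whenever an interval is uncovered, place a point at its right end.
By right end: [0,2]  [1,3]  [0,6]  [1,9]  [6,13]  [14,15]  [16,20]  [21,22]  [26,27]
[0,2] uncovered → point at 2; [6,13] uncovered → point at 13; [14,15] uncovered → point at 15; [16,20] uncovered → point at 20; [21,22] uncovered → point at 22; [26,27] uncovered → point at 27.
Points: 2, 13, 15, 20, 22, 27 (6 total).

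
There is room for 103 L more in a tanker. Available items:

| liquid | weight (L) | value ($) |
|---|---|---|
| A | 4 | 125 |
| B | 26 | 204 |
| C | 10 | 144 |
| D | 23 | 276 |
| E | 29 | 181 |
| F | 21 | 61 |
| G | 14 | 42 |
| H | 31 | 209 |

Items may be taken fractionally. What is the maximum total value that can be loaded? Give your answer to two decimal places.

1014.17

Ratios (sorted): A 31.25, C 14.40, D 12.00, B 7.85, H 6.74, E 6.24, G 3.00, F 2.90
take A (4 @ 125); take C (10 @ 144); take D (23 @ 276); take B (26 @ 204); take H (31 @ 209); take 9/29 of E → 56.17. Capacity used 103/103.
Total value = 1014.17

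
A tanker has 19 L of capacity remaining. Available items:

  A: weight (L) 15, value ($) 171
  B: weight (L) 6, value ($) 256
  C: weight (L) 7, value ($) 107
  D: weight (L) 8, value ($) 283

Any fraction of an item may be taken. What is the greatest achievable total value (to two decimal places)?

Sort by value per unit weight and fill in that order.
Order: B (256/6=42.67) > D (283/8=35.38) > C (107/7=15.29) > A (171/15=11.40)
Fill: take B (6 @ 256) → take D (8 @ 283) → take 5/7 of C → 76.43; 19/19 used.
Total value = 615.43

615.43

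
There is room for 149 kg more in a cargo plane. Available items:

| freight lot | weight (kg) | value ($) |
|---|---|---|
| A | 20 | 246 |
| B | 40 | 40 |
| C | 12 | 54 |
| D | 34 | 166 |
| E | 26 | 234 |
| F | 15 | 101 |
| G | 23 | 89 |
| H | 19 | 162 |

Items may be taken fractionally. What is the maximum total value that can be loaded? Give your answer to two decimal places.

Greedy by value/weight ratio, highest first.
Ratios (sorted): A 12.30, E 9.00, H 8.53, F 6.73, D 4.88, C 4.50, G 3.87, B 1.00
take A (20 @ 246); take E (26 @ 234); take H (19 @ 162); take F (15 @ 101); take D (34 @ 166); take C (12 @ 54); take G (23 @ 89). Capacity used 149/149.
Total value = 1052.00

1052.00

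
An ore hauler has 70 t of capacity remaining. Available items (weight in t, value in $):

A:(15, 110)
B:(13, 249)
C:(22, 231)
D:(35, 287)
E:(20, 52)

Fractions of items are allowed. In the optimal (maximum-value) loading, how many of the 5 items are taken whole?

3

Sort by value per unit weight and fill in that order.
Order: B (249/13=19.15) > C (231/22=10.50) > D (287/35=8.20) > A (110/15=7.33) > E (52/20=2.60)
Fill: take B (13 @ 249) → take C (22 @ 231) → take D (35 @ 287); 70/70 used.
3 item(s) taken whole.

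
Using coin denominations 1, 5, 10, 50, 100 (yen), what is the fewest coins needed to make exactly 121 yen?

4

Greedy: take as many of the largest coin as possible, then repeat with the remainder.
121 − 1×100→21 − 2×10→1 − 1×1→0
Total coins = 1 + 2 + 1 = 4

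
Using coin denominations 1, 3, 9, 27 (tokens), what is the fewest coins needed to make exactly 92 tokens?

92 = 3×27 + 1×9 + 2×1
Total coins = 3 + 1 + 2 = 6

6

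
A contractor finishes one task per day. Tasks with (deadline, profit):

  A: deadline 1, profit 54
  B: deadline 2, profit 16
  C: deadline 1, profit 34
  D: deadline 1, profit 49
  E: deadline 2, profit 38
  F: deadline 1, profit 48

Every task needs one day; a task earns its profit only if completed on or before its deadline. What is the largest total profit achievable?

Take jobs in profit order; each goes to the latest open slot no later than its deadline.
Profit order: A=54 D=49 F=48 E=38 C=34 B=16
Assign: A→slot 1, D skipped, F skipped, E→slot 2, C skipped, B skipped.
Slots: [1:A] [2:E]
Profit = 54 + 38 = 92

92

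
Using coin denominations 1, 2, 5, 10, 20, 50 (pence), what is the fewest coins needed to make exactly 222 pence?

6

Use the largest denomination that fits, subtract, and repeat.
222 = 4×50 + 1×20 + 1×2
Total coins = 4 + 1 + 1 = 6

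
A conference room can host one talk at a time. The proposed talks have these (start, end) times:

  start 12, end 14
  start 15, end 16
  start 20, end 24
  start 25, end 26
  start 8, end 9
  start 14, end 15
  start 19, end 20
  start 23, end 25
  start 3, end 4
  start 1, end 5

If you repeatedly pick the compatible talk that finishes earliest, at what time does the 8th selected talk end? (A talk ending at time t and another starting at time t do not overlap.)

26

Order by finish time; keep every interval that doesn't clash with the previous kept one.
By end time: (3,4), (1,5), (8,9), (12,14), (14,15), (15,16), (19,20), (20,24), (23,25), (25,26).
Pick (3,4); next start ≥ 4 → (8,9); next start ≥ 9 → (12,14); next start ≥ 14 → (14,15); next start ≥ 15 → (15,16); next start ≥ 16 → (19,20); next start ≥ 20 → (20,24); next start ≥ 24 → (25,26).
Selected: (3,4) (8,9) (12,14) (14,15) (15,16) (19,20) (20,24) (25,26)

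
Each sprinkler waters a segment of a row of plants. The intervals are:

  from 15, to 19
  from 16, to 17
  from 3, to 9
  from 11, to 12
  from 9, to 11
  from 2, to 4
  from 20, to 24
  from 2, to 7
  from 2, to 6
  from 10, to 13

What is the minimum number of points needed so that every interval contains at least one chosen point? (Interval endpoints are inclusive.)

4

Process intervals by earliest right end; each time one isn't hit yet, stab at its right endpoint.
Sorted: [2,4] [2,6] [2,7] [3,9] [9,11] [11,12] [10,13] [16,17] [15,19] [20,24]
{[2,4],[2,6],[2,7],[3,9]} hit by 4; {[9,11],[11,12],[10,13]} hit by 11; {[16,17],[15,19]} hit by 17; {[20,24]} hit by 24.
Points: 4, 11, 17, 24 (4 total).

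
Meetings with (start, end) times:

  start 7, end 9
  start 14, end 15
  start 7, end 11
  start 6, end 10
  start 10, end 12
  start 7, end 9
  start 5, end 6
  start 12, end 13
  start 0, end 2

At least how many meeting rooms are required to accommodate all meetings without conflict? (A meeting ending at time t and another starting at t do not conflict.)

The answer is the maximum number of intervals overlapping at any instant.
Events (time:±→running): 0:+→1 2:-→0 5:+→1 6:-→0 6:+→1 7:+→2 7:+→3 7:+→4 … peak 4.

4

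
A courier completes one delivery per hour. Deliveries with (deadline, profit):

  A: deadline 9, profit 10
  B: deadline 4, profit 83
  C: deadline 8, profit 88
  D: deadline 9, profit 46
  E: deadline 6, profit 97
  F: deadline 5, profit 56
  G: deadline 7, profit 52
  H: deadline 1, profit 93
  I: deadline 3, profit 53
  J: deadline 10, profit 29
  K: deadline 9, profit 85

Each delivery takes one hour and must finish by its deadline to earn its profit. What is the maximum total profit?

Sort by profit descending; place each in the latest free slot ≤ its deadline.
By profit: E(d6,97), H(d1,93), C(d8,88), K(d9,85), B(d4,83), F(d5,56), I(d3,53), G(d7,52), D(d9,46), J(d10,29), A(d9,10)
E→slot 6; H→slot 1; C→slot 8; K→slot 9; B→slot 4; F→slot 5; I→slot 3; G→slot 7; D→slot 2; J→slot 10; A skipped.
Profit = 93 + 46 + 53 + 83 + 56 + 97 + 52 + 88 + 85 + 29 = 682

682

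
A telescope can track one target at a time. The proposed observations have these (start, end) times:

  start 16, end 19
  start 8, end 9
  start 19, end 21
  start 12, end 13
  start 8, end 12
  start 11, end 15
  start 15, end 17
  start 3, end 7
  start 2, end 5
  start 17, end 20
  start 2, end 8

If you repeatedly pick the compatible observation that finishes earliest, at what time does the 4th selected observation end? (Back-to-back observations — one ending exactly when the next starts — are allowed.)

17

By end time: (2,5), (3,7), (2,8), (8,9), (8,12), (12,13), (11,15), (15,17), (16,19), (17,20), (19,21).
Pick (2,5); next start ≥ 5 → (8,9); next start ≥ 9 → (12,13); next start ≥ 13 → (15,17); next start ≥ 17 → (17,20).
Selected: (2,5) (8,9) (12,13) (15,17) (17,20)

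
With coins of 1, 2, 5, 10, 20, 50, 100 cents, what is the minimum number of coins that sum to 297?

Greedy: take as many of the largest coin as possible, then repeat with the remainder.
297 − 2×100→97 − 1×50→47 − 2×20→7 − 1×5→2 − 1×2→0
Total coins = 2 + 1 + 2 + 1 + 1 = 7

7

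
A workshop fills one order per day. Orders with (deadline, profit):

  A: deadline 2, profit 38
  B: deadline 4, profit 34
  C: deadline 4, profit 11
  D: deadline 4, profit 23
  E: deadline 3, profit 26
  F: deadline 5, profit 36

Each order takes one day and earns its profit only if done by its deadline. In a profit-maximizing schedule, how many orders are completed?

5

Sort by profit descending; place each in the latest free slot ≤ its deadline.
By profit: A(d2,38), F(d5,36), B(d4,34), E(d3,26), D(d4,23), C(d4,11)
A→slot 2; F→slot 5; B→slot 4; E→slot 3; D→slot 1; C skipped.
5 of 6 scheduled.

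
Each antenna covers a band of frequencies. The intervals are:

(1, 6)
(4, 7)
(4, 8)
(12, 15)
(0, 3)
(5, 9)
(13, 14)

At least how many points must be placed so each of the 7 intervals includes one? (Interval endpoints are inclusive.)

Sorted: [0,3] [1,6] [4,7] [4,8] [5,9] [13,14] [12,15]
{[0,3],[1,6]} hit by 3; {[4,7],[4,8],[5,9]} hit by 7; {[13,14],[12,15]} hit by 14.
Points: 3, 7, 14 (3 total).

3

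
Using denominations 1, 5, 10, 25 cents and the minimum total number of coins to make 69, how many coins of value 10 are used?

69 − 2×25→19 − 1×10→9 − 1×5→4 − 4×1→0
Count of 10: 1

1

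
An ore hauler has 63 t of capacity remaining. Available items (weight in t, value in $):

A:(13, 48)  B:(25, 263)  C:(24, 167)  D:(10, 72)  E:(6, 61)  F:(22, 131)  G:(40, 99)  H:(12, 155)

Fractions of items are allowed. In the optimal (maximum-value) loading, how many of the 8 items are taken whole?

4

Greedy by value/weight ratio, highest first.
Ratios (sorted): H 12.92, B 10.52, E 10.17, D 7.20, C 6.96, F 5.95, A 3.69, G 2.48
take H (12 @ 155); take B (25 @ 263); take E (6 @ 61); take D (10 @ 72); take 10/24 of C → 69.58. Capacity used 63/63.
4 item(s) taken whole; one partial (take 10/24 of C).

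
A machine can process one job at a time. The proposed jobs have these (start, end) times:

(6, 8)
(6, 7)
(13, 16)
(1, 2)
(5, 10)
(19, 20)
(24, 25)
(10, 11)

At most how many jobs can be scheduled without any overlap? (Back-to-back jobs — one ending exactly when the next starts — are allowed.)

Order by finish time; keep every interval that doesn't clash with the previous kept one.
By end time: (1,2), (6,7), (6,8), (5,10), (10,11), (13,16), (19,20), (24,25).
Pick (1,2); next start ≥ 2 → (6,7); next start ≥ 7 → (10,11); next start ≥ 11 → (13,16); next start ≥ 16 → (19,20); next start ≥ 20 → (24,25).
Selected 6 jobs.

6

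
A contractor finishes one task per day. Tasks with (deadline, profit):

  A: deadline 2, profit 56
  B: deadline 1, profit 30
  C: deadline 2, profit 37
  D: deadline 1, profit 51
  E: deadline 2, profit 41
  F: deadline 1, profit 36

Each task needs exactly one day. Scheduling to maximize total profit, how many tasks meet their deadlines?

2

Sort by profit descending; place each in the latest free slot ≤ its deadline.
By profit: A(d2,56), D(d1,51), E(d2,41), C(d2,37), F(d1,36), B(d1,30)
A→slot 2; D→slot 1; E skipped; C skipped; F skipped; B skipped.
2 of 6 scheduled.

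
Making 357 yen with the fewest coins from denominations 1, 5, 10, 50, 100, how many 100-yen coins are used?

357 = 3×100 + 1×50 + 1×5 + 2×1
Count of 100: 3

3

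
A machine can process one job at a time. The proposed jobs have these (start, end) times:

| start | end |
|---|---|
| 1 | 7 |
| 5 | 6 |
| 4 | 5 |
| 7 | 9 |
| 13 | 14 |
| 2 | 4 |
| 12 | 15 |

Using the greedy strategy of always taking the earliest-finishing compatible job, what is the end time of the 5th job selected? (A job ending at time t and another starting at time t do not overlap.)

Sorted by end: (2,4)  (4,5)  (5,6)  (1,7)  (7,9)  (13,14)  (12,15)
take (2,4); take (4,5); take (5,6); take (7,9); take (13,14); skip (12,15).
Selected: (2,4) (4,5) (5,6) (7,9) (13,14)

14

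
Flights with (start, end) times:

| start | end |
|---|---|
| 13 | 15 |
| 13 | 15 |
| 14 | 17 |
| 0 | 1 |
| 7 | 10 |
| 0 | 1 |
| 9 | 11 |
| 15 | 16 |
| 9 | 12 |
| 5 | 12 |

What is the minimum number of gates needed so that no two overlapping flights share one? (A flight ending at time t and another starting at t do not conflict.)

Count concurrent intervals with a sweep; the peak is the room count.
starts: [0, 0, 5, 7, 9, 9, 13, 13, 14, 15]
ends:   [1, 1, 10, 11, 12, 12, 15, 15, 16, 17]
s0→1 s0→2 e1→1 e1→0 s5→1 s7→2 s9→3 s9→4  — peak 4.

4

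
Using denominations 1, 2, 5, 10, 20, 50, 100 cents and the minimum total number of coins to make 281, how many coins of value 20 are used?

281 = 2×100 + 1×50 + 1×20 + 1×10 + 1×1
Count of 20: 1

1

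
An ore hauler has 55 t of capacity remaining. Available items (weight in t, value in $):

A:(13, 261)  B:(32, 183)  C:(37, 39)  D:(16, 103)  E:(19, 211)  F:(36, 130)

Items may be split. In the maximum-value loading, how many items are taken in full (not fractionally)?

3

Sort by value per unit weight and fill in that order.
Order: A (261/13=20.08) > E (211/19=11.11) > D (103/16=6.44) > B (183/32=5.72) > F (130/36=3.61) > C (39/37=1.05)
Fill: take A (13 @ 261) → take E (19 @ 211) → take D (16 @ 103) → take 7/32 of B → 40.03; 55/55 used.
3 item(s) taken whole; one partial (take 7/32 of B).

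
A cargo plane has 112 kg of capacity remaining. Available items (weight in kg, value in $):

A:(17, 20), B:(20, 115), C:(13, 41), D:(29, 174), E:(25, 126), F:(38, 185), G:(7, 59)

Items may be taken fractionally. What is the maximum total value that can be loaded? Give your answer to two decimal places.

Greedy by value/weight ratio, highest first.
Ratios (sorted): G 8.43, D 6.00, B 5.75, E 5.04, F 4.87, C 3.15, A 1.18
take G (7 @ 59); take D (29 @ 174); take B (20 @ 115); take E (25 @ 126); take 31/38 of F → 150.92. Capacity used 112/112.
Total value = 624.92

624.92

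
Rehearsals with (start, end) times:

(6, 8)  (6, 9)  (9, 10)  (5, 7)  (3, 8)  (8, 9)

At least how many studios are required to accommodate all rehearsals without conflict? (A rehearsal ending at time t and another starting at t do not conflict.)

4

Count concurrent intervals with a sweep; the peak is the room count.
starts: [3, 5, 6, 6, 8, 9]
ends:   [7, 8, 8, 9, 9, 10]
s3→1 s5→2 s6→3 s6→4  — peak 4.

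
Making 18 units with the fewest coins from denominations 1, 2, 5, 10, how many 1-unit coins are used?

18 − 1×10→8 − 1×5→3 − 1×2→1 − 1×1→0
Count of 1: 1

1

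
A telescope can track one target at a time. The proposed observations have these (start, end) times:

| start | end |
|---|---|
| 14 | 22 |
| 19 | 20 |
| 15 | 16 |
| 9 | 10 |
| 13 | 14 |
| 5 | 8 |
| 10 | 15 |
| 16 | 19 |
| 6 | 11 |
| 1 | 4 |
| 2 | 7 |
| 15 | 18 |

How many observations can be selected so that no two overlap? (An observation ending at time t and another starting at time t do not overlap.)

Sorted by end: (1,4)  (2,7)  (5,8)  (9,10)  (6,11)  (13,14)  (10,15)  (15,16)  (15,18)  (16,19)  (19,20)  (14,22)
take (1,4); skip (2,7); take (5,8); take (9,10); take (13,14); skip (10,15); take (15,16); take (16,19); take (19,20); skip (14,22).
Selected 7 observations.

7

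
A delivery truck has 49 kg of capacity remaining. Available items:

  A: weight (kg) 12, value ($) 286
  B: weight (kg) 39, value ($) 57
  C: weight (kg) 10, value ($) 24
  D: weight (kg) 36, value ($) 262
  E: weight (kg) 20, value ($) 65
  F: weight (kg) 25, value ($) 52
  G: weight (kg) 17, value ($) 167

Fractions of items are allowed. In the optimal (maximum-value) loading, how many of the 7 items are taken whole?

Ratios (sorted): A 23.83, G 9.82, D 7.28, E 3.25, C 2.40, F 2.08, B 1.46
take A (12 @ 286); take G (17 @ 167); take 20/36 of D → 145.56. Capacity used 49/49.
2 item(s) taken whole; one partial (take 20/36 of D).

2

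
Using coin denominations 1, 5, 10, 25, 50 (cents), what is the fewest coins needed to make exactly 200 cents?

4

Greedy: take as many of the largest coin as possible, then repeat with the remainder.
200 − 4×50→0
Total coins = 4 = 4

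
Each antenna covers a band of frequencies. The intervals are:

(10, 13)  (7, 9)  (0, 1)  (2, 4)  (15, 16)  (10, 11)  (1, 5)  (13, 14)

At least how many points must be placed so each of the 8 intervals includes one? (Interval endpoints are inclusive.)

6

Process intervals by earliest right end; each time one isn't hit yet, stab at its right endpoint.
By right end: [0,1]  [2,4]  [1,5]  [7,9]  [10,11]  [10,13]  [13,14]  [15,16]
[0,1] uncovered → point at 1; [2,4] uncovered → point at 4; [7,9] uncovered → point at 9; [10,11] uncovered → point at 11; [13,14] uncovered → point at 14; [15,16] uncovered → point at 16.
Points: 1, 4, 9, 11, 14, 16 (6 total).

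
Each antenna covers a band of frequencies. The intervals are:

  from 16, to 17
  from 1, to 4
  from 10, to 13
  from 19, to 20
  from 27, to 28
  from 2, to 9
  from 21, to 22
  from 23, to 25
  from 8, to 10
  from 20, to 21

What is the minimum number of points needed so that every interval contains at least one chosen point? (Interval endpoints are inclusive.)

7

Sorted: [1,4] [2,9] [8,10] [10,13] [16,17] [19,20] [20,21] [21,22] [23,25] [27,28]
{[1,4],[2,9]} hit by 4; {[8,10],[10,13]} hit by 10; {[16,17]} hit by 17; {[19,20],[20,21]} hit by 20; {[21,22]} hit by 22; {[23,25]} hit by 25; {[27,28]} hit by 28.
Points: 4, 10, 17, 20, 22, 25, 28 (7 total).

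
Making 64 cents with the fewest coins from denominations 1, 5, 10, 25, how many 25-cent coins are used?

Greedy: take as many of the largest coin as possible, then repeat with the remainder.
64 − 2×25→14 − 1×10→4 − 4×1→0
Count of 25: 2

2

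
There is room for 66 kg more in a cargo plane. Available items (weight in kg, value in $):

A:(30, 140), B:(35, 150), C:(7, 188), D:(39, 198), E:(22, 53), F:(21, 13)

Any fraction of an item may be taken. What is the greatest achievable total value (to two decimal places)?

Sort by value per unit weight and fill in that order.
Ratios (sorted): C 26.86, D 5.08, A 4.67, B 4.29, E 2.41, F 0.62
take C (7 @ 188); take D (39 @ 198); take 20/30 of A → 93.33. Capacity used 66/66.
Total value = 479.33

479.33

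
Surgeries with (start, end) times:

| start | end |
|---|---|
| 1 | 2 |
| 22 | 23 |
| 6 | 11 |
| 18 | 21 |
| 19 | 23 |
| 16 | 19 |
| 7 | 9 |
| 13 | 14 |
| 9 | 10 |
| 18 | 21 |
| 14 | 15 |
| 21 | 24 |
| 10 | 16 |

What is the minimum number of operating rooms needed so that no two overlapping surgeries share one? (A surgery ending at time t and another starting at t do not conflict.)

3

Count concurrent intervals with a sweep; the peak is the room count.
starts: [1, 6, 7, 9, 10, 13, 14, 16, 18, 18, 19, 21, 22]
ends:   [2, 9, 10, 11, 14, 15, 16, 19, 21, 21, 23, 23, 24]
s1→1 e2→0 s6→1 s7→2 e9→1 s9→2 e10→1 s10→2 e11→1 s13→2 e14→1 s14→2 e15→1 e16→0 s16→1 s18→2 s18→3  — peak 3.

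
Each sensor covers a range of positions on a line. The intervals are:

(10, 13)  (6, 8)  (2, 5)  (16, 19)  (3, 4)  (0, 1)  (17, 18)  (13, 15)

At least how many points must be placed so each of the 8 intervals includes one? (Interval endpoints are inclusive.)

5

Process intervals by earliest right end; each time one isn't hit yet, stab at its right endpoint.
Sorted: [0,1] [3,4] [2,5] [6,8] [10,13] [13,15] [17,18] [16,19]
{[0,1]} hit by 1; {[3,4],[2,5]} hit by 4; {[6,8]} hit by 8; {[10,13],[13,15]} hit by 13; {[17,18],[16,19]} hit by 18.
Points: 1, 4, 8, 13, 18 (5 total).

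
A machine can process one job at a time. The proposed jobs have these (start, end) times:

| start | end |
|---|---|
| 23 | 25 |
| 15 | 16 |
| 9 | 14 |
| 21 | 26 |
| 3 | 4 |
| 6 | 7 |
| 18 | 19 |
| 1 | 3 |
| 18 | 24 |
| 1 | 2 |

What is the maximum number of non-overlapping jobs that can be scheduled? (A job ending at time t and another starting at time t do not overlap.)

Sort by end time and greedily take each interval whose start is ≥ the last chosen end.
Sorted by end: (1,2)  (1,3)  (3,4)  (6,7)  (9,14)  (15,16)  (18,19)  (18,24)  (23,25)  (21,26)
take (1,2); take (3,4); take (6,7); take (9,14); take (15,16); take (18,19); take (23,25).
Selected 7 jobs.

7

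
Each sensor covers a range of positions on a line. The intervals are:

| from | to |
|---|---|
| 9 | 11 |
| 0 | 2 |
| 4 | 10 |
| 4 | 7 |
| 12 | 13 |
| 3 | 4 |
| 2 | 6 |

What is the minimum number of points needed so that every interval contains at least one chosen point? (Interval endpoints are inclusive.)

Sorted: [0,2] [3,4] [2,6] [4,7] [4,10] [9,11] [12,13]
{[0,2]} hit by 2; {[3,4],[2,6],[4,7],[4,10]} hit by 4; {[9,11]} hit by 11; {[12,13]} hit by 13.
Points: 2, 4, 11, 13 (4 total).

4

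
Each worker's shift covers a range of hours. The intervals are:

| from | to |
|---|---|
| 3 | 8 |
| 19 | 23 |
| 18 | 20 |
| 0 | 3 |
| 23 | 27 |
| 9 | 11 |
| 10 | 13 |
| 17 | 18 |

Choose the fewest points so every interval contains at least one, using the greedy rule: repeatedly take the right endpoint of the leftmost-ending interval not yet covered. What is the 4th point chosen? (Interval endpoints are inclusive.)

23

Process intervals by earliest right end; each time one isn't hit yet, stab at its right endpoint.
Sorted: [0,3] [3,8] [9,11] [10,13] [17,18] [18,20] [19,23] [23,27]
{[0,3],[3,8]} hit by 3; {[9,11],[10,13]} hit by 11; {[17,18],[18,20]} hit by 18; {[19,23],[23,27]} hit by 23.
Points: 3, 11, 18, 23 (4 total).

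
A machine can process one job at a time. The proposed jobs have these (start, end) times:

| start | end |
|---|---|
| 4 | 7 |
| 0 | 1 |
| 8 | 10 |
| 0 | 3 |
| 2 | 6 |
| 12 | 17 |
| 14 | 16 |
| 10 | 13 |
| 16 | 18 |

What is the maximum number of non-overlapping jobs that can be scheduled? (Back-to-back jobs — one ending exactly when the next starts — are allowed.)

Order by finish time; keep every interval that doesn't clash with the previous kept one.
Sorted by end: (0,1)  (0,3)  (2,6)  (4,7)  (8,10)  (10,13)  (14,16)  (12,17)  (16,18)
take (0,1); take (2,6); take (8,10); take (10,13); take (14,16); skip (12,17); take (16,18).
Selected 6 jobs.

6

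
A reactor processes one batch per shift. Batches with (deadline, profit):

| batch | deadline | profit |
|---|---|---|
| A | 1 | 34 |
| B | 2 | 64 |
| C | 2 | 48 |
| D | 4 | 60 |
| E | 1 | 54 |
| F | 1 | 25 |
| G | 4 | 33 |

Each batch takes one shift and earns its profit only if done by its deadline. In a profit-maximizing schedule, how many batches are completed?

4

Profit order: B=64 D=60 E=54 C=48 A=34 G=33 F=25
Assign: B→slot 2, D→slot 4, E→slot 1, C skipped, A skipped, G→slot 3, F skipped.
Slots: [1:E] [2:B] [3:G] [4:D]
4 of 7 scheduled.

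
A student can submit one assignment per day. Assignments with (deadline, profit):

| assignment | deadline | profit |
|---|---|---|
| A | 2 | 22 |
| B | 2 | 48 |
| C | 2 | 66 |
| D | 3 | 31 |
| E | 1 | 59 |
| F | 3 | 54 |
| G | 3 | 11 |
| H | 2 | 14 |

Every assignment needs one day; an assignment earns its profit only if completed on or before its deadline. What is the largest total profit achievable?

179

Take jobs in profit order; each goes to the latest open slot no later than its deadline.
Profit order: C=66 E=59 F=54 B=48 D=31 A=22 H=14 G=11
Assign: C→slot 2, E→slot 1, F→slot 3, B skipped, D skipped, A skipped, H skipped, G skipped.
Slots: [1:E] [2:C] [3:F]
Profit = 59 + 66 + 54 = 179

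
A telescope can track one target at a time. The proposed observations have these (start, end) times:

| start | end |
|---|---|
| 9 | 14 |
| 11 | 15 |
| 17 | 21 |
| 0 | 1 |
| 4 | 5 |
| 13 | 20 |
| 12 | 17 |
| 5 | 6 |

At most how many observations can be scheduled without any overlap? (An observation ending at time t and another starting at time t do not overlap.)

Sorted by end: (0,1)  (4,5)  (5,6)  (9,14)  (11,15)  (12,17)  (13,20)  (17,21)
take (0,1); take (4,5); take (5,6); take (9,14); skip (11,15); take (17,21).
Selected 5 observations.

5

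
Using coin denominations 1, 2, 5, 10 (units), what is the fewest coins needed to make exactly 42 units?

Use the largest denomination that fits, subtract, and repeat.
42 = 4×10 + 1×2
Total coins = 4 + 1 = 5

5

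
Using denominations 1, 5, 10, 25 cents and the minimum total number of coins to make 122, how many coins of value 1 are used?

Greedy: take as many of the largest coin as possible, then repeat with the remainder.
122 − 4×25→22 − 2×10→2 − 2×1→0
Count of 1: 2

2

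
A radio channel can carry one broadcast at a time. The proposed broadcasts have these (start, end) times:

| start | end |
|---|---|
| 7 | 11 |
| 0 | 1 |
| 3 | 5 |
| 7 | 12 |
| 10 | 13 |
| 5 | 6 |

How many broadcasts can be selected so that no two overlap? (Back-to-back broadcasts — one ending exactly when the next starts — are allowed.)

4

Sorted by end: (0,1)  (3,5)  (5,6)  (7,11)  (7,12)  (10,13)
take (0,1); take (3,5); take (5,6); take (7,11); skip (7,12).
Selected 4 broadcasts.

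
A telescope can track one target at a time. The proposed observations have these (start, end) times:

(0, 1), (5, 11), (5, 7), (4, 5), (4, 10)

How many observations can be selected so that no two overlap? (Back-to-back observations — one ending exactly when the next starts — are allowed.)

3

Greedy by earliest finish: after sorting by end time, pick each interval compatible with the last pick.
By end time: (0,1), (4,5), (5,7), (4,10), (5,11).
Pick (0,1); next start ≥ 1 → (4,5); next start ≥ 5 → (5,7).
Selected 3 observations.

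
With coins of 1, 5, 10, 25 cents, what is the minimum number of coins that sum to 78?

6

Use the largest denomination that fits, subtract, and repeat.
78 − 3×25→3 − 3×1→0
Total coins = 3 + 3 = 6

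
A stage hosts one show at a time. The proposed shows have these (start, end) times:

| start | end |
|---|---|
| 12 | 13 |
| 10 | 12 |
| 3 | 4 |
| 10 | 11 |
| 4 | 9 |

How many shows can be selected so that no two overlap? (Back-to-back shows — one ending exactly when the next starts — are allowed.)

4

Greedy by earliest finish: after sorting by end time, pick each interval compatible with the last pick.
Sorted by end: (3,4)  (4,9)  (10,11)  (10,12)  (12,13)
take (3,4); take (4,9); take (10,11); skip (10,12); take (12,13).
Selected 4 shows.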